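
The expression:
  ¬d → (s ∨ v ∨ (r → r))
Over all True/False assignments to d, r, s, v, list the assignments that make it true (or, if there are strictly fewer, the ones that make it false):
is always true.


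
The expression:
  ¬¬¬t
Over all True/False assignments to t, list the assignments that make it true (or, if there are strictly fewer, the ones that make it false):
is true only for:
  t=False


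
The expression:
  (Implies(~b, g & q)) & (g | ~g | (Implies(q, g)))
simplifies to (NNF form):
b | (g & q)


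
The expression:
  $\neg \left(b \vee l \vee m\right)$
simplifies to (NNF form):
$\neg b \wedge \neg l \wedge \neg m$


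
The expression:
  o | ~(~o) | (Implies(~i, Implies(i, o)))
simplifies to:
True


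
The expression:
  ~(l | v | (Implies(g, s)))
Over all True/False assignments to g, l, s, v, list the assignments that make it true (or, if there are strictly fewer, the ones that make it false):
is true only for:
  g=True, l=False, s=False, v=False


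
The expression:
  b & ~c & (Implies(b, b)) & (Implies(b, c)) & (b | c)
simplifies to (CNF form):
False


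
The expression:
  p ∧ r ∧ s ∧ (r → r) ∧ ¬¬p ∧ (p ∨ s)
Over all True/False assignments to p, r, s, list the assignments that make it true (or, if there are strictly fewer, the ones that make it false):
is true only for:
  p=True, r=True, s=True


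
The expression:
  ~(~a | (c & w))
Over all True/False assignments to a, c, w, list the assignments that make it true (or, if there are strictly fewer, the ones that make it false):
is true only for:
  a=True, c=False, w=False;
  a=True, c=False, w=True;
  a=True, c=True, w=False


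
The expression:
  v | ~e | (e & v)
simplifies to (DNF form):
v | ~e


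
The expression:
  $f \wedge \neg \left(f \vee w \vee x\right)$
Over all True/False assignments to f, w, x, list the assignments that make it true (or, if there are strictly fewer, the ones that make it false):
is never true.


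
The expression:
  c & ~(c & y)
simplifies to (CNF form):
c & ~y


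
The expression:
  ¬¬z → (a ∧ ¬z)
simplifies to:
¬z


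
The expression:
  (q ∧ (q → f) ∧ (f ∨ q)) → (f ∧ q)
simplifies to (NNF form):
True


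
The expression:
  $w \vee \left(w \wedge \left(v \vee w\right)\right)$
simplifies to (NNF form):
$w$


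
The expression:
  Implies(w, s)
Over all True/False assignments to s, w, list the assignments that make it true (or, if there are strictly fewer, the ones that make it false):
is false only for:
  s=False, w=True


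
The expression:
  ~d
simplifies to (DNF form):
~d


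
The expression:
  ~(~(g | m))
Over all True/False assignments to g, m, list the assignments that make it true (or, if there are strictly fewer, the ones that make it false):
is false only for:
  g=False, m=False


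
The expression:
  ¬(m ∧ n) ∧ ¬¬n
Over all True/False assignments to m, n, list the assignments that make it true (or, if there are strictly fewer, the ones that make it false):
is true only for:
  m=False, n=True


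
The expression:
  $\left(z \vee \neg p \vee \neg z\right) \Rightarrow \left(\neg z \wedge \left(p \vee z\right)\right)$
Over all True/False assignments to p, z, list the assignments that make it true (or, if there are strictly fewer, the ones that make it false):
is true only for:
  p=True, z=False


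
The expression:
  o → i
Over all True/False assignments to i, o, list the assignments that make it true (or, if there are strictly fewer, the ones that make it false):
is false only for:
  i=False, o=True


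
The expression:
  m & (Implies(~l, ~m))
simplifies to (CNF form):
l & m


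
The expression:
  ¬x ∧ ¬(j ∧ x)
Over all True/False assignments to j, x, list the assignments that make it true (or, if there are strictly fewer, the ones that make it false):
is true only for:
  j=False, x=False;
  j=True, x=False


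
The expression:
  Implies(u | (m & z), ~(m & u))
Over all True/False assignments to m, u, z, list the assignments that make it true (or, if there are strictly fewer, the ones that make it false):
is false only for:
  m=True, u=True, z=False;
  m=True, u=True, z=True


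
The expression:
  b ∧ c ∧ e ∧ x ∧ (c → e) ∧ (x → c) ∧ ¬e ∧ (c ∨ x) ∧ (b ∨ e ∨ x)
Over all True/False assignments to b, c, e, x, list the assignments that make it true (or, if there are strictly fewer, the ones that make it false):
is never true.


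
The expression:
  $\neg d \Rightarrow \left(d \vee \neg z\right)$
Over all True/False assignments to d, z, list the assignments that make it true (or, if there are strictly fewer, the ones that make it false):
is false only for:
  d=False, z=True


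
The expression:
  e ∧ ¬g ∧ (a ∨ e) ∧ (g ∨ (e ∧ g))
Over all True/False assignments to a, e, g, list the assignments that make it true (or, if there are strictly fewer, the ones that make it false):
is never true.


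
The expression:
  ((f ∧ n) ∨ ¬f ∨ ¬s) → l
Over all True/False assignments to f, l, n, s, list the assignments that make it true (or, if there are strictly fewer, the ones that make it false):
is false only for:
  f=False, l=False, n=False, s=False;
  f=False, l=False, n=False, s=True;
  f=False, l=False, n=True, s=False;
  f=False, l=False, n=True, s=True;
  f=True, l=False, n=False, s=False;
  f=True, l=False, n=True, s=False;
  f=True, l=False, n=True, s=True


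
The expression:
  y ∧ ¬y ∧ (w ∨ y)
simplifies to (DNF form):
False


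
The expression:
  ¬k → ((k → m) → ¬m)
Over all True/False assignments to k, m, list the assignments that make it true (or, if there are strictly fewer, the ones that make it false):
is false only for:
  k=False, m=True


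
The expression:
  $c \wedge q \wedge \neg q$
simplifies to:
$\text{False}$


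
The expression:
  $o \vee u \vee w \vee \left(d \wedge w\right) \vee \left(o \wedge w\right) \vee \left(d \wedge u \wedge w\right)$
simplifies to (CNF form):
$o \vee u \vee w$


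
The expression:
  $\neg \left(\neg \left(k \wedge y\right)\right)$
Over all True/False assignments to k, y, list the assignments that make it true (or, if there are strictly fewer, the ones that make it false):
is true only for:
  k=True, y=True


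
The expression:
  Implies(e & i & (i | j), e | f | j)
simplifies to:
True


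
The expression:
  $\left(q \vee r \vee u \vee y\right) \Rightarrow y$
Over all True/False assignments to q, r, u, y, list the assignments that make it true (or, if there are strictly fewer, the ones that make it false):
is false only for:
  q=False, r=False, u=True, y=False;
  q=False, r=True, u=False, y=False;
  q=False, r=True, u=True, y=False;
  q=True, r=False, u=False, y=False;
  q=True, r=False, u=True, y=False;
  q=True, r=True, u=False, y=False;
  q=True, r=True, u=True, y=False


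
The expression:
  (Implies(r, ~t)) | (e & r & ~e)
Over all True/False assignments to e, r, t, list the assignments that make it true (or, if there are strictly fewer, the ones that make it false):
is false only for:
  e=False, r=True, t=True;
  e=True, r=True, t=True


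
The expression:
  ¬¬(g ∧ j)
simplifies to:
g ∧ j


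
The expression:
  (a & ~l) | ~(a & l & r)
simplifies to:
~a | ~l | ~r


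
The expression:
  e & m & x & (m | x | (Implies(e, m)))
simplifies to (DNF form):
e & m & x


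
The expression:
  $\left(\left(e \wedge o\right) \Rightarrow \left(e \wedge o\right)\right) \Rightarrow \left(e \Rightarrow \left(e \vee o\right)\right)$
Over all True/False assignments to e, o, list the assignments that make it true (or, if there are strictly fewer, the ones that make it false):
is always true.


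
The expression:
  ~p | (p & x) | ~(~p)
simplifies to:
True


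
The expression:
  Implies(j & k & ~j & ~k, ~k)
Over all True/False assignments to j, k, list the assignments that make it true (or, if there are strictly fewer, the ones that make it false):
is always true.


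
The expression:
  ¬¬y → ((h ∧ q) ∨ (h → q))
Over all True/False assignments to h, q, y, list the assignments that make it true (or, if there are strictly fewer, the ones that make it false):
is false only for:
  h=True, q=False, y=True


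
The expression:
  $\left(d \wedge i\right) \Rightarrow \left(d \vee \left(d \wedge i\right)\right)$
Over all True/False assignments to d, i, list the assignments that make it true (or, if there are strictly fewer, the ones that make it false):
is always true.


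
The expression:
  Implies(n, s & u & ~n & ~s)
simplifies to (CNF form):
~n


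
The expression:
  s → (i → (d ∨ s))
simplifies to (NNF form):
True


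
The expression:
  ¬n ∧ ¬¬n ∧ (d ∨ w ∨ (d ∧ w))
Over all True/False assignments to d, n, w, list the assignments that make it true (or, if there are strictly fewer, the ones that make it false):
is never true.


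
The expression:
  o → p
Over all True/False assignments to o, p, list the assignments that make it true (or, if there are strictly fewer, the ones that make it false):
is false only for:
  o=True, p=False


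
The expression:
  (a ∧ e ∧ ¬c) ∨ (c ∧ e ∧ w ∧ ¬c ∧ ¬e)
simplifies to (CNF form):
a ∧ e ∧ ¬c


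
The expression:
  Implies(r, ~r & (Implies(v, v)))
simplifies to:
~r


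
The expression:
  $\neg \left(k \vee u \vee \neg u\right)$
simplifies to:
$\text{False}$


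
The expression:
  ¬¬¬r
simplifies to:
¬r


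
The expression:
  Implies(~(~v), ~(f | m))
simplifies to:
~v | (~f & ~m)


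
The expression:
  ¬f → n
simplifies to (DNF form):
f ∨ n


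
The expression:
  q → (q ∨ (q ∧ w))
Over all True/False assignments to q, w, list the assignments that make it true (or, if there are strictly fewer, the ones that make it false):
is always true.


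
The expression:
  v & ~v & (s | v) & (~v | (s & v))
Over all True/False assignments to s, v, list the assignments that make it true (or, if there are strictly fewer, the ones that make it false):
is never true.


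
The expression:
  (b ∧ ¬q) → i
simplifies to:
i ∨ q ∨ ¬b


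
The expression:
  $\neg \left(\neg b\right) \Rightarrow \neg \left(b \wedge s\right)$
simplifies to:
$\neg b \vee \neg s$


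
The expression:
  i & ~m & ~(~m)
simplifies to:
False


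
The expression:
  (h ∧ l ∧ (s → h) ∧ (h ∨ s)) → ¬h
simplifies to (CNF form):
¬h ∨ ¬l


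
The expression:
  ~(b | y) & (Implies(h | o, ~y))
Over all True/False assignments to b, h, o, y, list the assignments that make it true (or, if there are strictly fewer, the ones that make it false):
is true only for:
  b=False, h=False, o=False, y=False;
  b=False, h=False, o=True, y=False;
  b=False, h=True, o=False, y=False;
  b=False, h=True, o=True, y=False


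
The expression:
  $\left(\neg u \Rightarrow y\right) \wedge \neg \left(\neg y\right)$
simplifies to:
$y$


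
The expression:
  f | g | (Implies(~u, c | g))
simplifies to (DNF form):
c | f | g | u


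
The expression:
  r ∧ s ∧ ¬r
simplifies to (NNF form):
False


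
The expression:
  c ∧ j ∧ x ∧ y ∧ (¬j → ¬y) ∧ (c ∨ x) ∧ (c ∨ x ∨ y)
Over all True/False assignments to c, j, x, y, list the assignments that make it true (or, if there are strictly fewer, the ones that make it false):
is true only for:
  c=True, j=True, x=True, y=True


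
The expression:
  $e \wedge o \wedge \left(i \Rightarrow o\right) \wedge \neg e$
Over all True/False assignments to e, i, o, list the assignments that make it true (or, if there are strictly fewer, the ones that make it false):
is never true.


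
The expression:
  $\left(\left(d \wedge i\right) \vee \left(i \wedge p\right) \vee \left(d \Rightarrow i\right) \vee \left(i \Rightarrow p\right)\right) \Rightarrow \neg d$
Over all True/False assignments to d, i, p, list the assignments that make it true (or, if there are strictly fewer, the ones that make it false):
is true only for:
  d=False, i=False, p=False;
  d=False, i=False, p=True;
  d=False, i=True, p=False;
  d=False, i=True, p=True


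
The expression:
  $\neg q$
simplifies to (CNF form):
$\neg q$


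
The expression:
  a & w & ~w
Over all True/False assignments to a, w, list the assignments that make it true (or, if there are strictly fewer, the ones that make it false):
is never true.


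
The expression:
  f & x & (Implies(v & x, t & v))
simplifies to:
f & x & (t | ~v)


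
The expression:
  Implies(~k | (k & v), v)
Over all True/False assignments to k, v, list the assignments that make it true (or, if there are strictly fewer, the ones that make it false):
is false only for:
  k=False, v=False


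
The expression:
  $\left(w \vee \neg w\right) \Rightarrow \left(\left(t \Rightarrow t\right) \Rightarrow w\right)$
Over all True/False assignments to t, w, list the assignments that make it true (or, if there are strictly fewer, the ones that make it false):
is true only for:
  t=False, w=True;
  t=True, w=True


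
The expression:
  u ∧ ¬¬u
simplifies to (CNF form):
u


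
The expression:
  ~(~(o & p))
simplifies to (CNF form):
o & p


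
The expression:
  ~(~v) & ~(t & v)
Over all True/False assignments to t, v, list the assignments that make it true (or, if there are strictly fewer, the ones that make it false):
is true only for:
  t=False, v=True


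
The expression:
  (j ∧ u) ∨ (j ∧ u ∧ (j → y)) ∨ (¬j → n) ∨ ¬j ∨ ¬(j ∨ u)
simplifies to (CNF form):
True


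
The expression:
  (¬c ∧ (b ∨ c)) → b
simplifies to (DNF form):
True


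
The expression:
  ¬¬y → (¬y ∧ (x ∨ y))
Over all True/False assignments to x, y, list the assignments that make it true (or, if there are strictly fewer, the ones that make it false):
is true only for:
  x=False, y=False;
  x=True, y=False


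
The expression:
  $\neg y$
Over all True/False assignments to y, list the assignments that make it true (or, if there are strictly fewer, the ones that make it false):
is true only for:
  y=False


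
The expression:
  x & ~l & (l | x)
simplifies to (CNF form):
x & ~l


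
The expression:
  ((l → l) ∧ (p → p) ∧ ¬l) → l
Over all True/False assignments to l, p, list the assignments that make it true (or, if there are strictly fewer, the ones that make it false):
is true only for:
  l=True, p=False;
  l=True, p=True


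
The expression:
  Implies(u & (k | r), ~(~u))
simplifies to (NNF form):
True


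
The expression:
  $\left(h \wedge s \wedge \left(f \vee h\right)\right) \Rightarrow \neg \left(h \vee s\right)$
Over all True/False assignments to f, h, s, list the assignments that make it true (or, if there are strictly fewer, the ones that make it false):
is false only for:
  f=False, h=True, s=True;
  f=True, h=True, s=True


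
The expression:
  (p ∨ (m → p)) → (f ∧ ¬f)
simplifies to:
m ∧ ¬p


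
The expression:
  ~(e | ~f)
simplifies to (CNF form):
f & ~e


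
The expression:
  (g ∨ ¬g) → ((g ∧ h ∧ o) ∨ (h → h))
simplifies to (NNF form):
True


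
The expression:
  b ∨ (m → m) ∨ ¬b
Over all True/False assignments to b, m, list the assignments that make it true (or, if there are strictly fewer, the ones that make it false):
is always true.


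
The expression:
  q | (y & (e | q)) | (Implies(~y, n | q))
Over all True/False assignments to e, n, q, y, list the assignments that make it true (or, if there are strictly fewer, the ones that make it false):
is false only for:
  e=False, n=False, q=False, y=False;
  e=True, n=False, q=False, y=False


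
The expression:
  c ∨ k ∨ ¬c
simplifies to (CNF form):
True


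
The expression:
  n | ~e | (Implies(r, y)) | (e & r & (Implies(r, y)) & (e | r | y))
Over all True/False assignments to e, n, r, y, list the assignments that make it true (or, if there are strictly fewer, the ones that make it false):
is false only for:
  e=True, n=False, r=True, y=False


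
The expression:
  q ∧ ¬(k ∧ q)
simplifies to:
q ∧ ¬k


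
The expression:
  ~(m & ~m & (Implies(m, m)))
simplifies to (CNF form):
True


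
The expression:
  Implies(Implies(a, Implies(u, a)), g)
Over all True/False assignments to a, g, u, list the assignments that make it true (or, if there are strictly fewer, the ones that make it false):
is true only for:
  a=False, g=True, u=False;
  a=False, g=True, u=True;
  a=True, g=True, u=False;
  a=True, g=True, u=True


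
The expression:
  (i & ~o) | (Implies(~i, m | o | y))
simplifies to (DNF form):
i | m | o | y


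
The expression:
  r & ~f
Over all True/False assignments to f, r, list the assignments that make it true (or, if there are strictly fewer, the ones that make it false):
is true only for:
  f=False, r=True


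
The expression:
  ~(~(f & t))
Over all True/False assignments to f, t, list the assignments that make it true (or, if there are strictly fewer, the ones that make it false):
is true only for:
  f=True, t=True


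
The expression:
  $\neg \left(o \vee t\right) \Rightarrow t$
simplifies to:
$o \vee t$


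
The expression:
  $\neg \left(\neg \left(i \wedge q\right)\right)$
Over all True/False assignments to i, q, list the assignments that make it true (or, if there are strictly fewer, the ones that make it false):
is true only for:
  i=True, q=True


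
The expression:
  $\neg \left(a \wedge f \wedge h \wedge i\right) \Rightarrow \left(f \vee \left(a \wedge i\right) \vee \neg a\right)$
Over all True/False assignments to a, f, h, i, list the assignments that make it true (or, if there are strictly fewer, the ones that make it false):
is false only for:
  a=True, f=False, h=False, i=False;
  a=True, f=False, h=True, i=False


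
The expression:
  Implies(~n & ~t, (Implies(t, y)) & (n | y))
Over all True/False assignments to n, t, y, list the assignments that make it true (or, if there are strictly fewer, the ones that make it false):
is false only for:
  n=False, t=False, y=False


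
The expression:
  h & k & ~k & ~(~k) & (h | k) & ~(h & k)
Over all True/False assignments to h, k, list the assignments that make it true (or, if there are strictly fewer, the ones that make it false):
is never true.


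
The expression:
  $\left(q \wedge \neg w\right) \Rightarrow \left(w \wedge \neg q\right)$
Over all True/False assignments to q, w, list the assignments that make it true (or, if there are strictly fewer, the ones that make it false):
is false only for:
  q=True, w=False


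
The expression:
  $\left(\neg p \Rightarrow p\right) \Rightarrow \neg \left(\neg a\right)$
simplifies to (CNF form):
$a \vee \neg p$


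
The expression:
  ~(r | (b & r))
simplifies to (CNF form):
~r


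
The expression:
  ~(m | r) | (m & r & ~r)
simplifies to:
~m & ~r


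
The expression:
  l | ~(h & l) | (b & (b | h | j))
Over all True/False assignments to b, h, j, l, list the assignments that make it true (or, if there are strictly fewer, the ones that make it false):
is always true.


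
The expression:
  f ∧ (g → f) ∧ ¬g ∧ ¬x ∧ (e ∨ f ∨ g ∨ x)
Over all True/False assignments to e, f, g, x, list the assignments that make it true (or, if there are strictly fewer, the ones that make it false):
is true only for:
  e=False, f=True, g=False, x=False;
  e=True, f=True, g=False, x=False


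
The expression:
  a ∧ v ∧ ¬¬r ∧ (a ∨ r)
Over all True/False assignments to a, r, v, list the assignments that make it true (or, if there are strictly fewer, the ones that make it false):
is true only for:
  a=True, r=True, v=True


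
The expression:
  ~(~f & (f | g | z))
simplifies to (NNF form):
f | (~g & ~z)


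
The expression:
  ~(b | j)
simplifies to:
~b & ~j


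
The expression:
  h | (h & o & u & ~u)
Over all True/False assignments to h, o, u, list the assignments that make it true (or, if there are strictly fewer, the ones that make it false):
is true only for:
  h=True, o=False, u=False;
  h=True, o=False, u=True;
  h=True, o=True, u=False;
  h=True, o=True, u=True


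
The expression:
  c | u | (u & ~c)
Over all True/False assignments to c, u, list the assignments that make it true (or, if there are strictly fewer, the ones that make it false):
is false only for:
  c=False, u=False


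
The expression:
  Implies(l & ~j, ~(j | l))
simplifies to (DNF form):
j | ~l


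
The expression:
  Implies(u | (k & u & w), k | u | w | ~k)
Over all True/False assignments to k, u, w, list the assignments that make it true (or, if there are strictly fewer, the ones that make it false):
is always true.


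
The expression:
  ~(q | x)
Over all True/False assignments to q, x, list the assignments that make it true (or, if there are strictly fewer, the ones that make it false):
is true only for:
  q=False, x=False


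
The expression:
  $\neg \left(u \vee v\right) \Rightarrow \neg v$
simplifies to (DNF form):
$\text{True}$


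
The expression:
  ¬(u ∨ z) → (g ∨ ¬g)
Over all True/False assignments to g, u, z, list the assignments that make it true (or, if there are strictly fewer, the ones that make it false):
is always true.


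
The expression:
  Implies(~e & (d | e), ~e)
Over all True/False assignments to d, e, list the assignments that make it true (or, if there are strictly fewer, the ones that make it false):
is always true.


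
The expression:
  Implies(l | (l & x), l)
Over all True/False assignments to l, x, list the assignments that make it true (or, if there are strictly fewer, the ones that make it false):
is always true.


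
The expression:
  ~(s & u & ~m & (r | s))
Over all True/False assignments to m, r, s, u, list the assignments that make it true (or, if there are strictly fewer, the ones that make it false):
is false only for:
  m=False, r=False, s=True, u=True;
  m=False, r=True, s=True, u=True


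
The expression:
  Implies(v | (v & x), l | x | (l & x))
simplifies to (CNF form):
l | x | ~v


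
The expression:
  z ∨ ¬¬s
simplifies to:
s ∨ z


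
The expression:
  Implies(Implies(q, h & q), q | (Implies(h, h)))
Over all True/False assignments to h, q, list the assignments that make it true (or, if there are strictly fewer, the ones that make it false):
is always true.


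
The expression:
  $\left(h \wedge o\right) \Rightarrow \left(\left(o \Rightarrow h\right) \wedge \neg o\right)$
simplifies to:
$\neg h \vee \neg o$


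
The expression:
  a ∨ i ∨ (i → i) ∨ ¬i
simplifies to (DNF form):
True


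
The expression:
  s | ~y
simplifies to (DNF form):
s | ~y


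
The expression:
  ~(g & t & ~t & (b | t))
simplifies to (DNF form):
True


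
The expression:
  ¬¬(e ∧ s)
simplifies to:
e ∧ s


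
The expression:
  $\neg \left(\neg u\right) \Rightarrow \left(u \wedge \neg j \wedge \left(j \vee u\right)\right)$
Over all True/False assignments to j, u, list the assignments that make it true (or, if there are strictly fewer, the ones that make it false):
is false only for:
  j=True, u=True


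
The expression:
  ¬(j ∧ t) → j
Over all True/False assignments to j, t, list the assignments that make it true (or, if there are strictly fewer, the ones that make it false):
is true only for:
  j=True, t=False;
  j=True, t=True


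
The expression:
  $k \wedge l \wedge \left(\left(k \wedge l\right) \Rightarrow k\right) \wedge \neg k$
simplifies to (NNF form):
$\text{False}$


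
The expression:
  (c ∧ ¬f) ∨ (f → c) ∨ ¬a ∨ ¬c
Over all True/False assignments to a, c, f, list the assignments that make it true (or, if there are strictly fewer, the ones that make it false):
is always true.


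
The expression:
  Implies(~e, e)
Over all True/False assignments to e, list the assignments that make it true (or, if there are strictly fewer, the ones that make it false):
is true only for:
  e=True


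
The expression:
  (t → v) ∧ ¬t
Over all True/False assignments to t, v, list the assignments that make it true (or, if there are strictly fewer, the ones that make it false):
is true only for:
  t=False, v=False;
  t=False, v=True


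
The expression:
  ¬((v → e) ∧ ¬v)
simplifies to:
v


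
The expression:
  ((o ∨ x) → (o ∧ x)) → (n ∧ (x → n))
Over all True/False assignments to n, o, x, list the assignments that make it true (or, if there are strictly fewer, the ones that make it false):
is false only for:
  n=False, o=False, x=False;
  n=False, o=True, x=True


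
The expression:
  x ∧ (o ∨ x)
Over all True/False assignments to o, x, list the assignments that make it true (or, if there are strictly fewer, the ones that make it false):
is true only for:
  o=False, x=True;
  o=True, x=True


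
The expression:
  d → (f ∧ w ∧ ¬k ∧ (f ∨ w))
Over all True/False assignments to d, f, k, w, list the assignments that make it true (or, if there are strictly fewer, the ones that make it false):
is false only for:
  d=True, f=False, k=False, w=False;
  d=True, f=False, k=False, w=True;
  d=True, f=False, k=True, w=False;
  d=True, f=False, k=True, w=True;
  d=True, f=True, k=False, w=False;
  d=True, f=True, k=True, w=False;
  d=True, f=True, k=True, w=True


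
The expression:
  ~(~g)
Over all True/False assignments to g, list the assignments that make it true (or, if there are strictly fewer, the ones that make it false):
is true only for:
  g=True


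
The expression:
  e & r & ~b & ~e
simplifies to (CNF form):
False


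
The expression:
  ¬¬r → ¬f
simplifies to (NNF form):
¬f ∨ ¬r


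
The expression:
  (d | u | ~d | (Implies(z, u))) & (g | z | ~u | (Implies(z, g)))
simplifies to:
True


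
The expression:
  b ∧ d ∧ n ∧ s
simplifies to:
b ∧ d ∧ n ∧ s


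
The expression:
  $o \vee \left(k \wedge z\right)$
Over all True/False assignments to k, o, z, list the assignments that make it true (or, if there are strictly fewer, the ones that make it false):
is false only for:
  k=False, o=False, z=False;
  k=False, o=False, z=True;
  k=True, o=False, z=False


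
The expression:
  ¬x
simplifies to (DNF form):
¬x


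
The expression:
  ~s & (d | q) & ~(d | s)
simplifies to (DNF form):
q & ~d & ~s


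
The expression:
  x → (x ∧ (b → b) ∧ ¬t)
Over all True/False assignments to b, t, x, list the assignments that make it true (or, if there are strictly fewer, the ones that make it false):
is false only for:
  b=False, t=True, x=True;
  b=True, t=True, x=True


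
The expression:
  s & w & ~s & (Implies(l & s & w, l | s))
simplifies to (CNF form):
False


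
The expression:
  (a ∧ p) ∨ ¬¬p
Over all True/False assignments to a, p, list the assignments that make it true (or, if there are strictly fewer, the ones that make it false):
is true only for:
  a=False, p=True;
  a=True, p=True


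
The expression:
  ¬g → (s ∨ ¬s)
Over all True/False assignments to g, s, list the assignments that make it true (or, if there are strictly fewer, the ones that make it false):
is always true.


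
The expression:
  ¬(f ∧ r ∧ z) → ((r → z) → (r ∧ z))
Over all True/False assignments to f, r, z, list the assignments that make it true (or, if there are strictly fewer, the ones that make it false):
is true only for:
  f=False, r=True, z=False;
  f=False, r=True, z=True;
  f=True, r=True, z=False;
  f=True, r=True, z=True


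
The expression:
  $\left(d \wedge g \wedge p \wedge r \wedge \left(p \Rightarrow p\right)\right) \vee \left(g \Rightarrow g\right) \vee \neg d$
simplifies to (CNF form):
$\text{True}$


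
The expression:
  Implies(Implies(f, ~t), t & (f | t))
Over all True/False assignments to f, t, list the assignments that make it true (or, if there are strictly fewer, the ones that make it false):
is true only for:
  f=False, t=True;
  f=True, t=True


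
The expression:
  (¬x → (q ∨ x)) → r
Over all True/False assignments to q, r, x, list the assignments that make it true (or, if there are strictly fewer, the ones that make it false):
is false only for:
  q=False, r=False, x=True;
  q=True, r=False, x=False;
  q=True, r=False, x=True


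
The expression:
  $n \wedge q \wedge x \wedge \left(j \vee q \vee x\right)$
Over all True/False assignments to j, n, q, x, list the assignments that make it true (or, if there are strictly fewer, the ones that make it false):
is true only for:
  j=False, n=True, q=True, x=True;
  j=True, n=True, q=True, x=True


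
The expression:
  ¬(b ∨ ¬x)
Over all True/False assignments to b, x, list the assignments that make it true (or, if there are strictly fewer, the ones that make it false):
is true only for:
  b=False, x=True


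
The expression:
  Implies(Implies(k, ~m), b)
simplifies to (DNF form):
b | (k & m)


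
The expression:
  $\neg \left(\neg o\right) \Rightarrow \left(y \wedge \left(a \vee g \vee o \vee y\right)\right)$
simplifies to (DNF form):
$y \vee \neg o$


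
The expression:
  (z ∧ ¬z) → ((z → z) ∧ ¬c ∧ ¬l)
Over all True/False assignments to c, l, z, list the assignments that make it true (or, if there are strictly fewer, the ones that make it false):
is always true.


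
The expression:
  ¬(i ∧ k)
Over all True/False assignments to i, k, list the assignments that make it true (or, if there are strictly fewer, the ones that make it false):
is false only for:
  i=True, k=True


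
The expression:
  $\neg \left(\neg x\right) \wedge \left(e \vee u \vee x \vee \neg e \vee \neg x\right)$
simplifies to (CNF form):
$x$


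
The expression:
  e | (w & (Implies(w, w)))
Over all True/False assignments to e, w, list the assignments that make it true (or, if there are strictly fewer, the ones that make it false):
is false only for:
  e=False, w=False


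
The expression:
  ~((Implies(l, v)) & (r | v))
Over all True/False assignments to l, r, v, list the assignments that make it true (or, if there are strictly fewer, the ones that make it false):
is true only for:
  l=False, r=False, v=False;
  l=True, r=False, v=False;
  l=True, r=True, v=False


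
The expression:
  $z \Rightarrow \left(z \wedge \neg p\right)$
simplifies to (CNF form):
$\neg p \vee \neg z$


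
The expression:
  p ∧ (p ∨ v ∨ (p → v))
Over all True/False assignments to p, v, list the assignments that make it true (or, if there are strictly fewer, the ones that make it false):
is true only for:
  p=True, v=False;
  p=True, v=True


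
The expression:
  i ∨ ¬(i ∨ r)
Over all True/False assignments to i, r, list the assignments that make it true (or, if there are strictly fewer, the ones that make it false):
is false only for:
  i=False, r=True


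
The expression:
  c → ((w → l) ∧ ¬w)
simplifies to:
¬c ∨ ¬w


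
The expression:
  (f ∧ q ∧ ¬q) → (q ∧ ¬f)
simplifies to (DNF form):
True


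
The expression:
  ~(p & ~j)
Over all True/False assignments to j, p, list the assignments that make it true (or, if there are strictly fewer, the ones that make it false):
is false only for:
  j=False, p=True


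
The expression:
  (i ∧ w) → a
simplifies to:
a ∨ ¬i ∨ ¬w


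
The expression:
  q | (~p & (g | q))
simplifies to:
q | (g & ~p)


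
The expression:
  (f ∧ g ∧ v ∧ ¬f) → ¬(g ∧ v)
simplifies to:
True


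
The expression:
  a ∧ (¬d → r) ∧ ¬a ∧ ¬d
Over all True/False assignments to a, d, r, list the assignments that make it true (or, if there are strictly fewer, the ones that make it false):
is never true.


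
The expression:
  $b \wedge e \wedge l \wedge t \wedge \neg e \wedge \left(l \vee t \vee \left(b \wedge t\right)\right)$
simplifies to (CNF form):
$\text{False}$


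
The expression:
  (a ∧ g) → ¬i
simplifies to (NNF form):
¬a ∨ ¬g ∨ ¬i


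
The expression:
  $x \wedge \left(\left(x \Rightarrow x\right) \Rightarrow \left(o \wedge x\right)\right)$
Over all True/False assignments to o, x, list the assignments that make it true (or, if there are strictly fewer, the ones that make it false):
is true only for:
  o=True, x=True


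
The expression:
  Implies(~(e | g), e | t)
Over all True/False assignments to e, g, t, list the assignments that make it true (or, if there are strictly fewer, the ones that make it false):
is false only for:
  e=False, g=False, t=False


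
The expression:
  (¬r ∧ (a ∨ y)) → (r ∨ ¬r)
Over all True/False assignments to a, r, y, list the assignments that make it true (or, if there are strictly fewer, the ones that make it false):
is always true.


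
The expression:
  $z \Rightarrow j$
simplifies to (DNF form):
$j \vee \neg z$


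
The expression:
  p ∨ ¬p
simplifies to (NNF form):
True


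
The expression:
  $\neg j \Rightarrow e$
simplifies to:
$e \vee j$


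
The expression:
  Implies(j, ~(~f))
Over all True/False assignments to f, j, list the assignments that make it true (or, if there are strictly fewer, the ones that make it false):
is false only for:
  f=False, j=True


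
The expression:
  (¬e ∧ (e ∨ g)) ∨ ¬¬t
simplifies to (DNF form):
t ∨ (g ∧ ¬e)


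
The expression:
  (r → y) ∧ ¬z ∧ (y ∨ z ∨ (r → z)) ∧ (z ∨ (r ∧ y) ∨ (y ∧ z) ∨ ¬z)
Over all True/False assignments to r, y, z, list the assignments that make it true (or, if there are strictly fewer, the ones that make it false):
is true only for:
  r=False, y=False, z=False;
  r=False, y=True, z=False;
  r=True, y=True, z=False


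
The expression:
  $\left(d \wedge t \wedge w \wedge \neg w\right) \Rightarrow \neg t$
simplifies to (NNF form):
$\text{True}$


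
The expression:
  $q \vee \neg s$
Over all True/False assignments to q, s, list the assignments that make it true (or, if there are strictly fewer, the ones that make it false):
is false only for:
  q=False, s=True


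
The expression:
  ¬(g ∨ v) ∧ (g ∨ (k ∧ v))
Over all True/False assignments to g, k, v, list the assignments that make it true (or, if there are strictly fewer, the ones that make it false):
is never true.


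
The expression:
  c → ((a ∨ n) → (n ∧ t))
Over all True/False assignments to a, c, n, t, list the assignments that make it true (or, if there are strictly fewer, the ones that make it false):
is false only for:
  a=False, c=True, n=True, t=False;
  a=True, c=True, n=False, t=False;
  a=True, c=True, n=False, t=True;
  a=True, c=True, n=True, t=False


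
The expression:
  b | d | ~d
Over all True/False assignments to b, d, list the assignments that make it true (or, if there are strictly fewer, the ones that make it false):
is always true.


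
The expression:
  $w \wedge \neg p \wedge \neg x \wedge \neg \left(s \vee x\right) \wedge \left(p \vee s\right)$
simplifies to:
$\text{False}$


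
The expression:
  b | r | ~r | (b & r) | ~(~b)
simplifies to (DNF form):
True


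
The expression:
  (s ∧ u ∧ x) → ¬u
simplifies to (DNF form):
¬s ∨ ¬u ∨ ¬x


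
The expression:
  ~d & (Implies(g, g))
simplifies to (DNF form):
~d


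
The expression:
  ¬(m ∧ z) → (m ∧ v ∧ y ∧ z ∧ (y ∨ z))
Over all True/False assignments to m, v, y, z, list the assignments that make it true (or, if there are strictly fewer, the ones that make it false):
is true only for:
  m=True, v=False, y=False, z=True;
  m=True, v=False, y=True, z=True;
  m=True, v=True, y=False, z=True;
  m=True, v=True, y=True, z=True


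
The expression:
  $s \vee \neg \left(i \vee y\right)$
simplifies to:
$s \vee \left(\neg i \wedge \neg y\right)$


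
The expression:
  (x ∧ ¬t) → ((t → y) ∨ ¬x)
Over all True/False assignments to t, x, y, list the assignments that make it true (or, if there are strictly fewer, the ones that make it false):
is always true.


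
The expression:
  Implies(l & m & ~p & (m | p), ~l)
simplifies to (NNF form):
p | ~l | ~m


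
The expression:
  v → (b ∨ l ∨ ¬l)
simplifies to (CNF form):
True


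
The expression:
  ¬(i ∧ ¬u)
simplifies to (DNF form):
u ∨ ¬i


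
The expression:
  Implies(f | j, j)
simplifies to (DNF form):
j | ~f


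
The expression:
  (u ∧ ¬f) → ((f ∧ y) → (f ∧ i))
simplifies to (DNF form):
True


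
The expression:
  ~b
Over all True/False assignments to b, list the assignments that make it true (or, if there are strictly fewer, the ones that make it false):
is true only for:
  b=False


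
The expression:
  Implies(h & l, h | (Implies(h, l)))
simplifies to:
True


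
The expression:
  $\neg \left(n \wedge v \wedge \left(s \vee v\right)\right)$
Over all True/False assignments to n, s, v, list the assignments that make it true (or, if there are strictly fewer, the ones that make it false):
is false only for:
  n=True, s=False, v=True;
  n=True, s=True, v=True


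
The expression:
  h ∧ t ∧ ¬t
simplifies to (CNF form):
False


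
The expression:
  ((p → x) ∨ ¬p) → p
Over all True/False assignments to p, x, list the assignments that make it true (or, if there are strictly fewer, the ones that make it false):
is true only for:
  p=True, x=False;
  p=True, x=True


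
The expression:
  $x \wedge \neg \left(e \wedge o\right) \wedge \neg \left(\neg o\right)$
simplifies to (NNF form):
$o \wedge x \wedge \neg e$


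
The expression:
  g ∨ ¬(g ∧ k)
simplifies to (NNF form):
True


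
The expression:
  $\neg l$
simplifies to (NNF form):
$\neg l$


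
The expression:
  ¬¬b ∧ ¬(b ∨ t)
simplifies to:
False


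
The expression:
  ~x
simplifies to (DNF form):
~x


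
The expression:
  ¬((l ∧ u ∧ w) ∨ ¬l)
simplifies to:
l ∧ (¬u ∨ ¬w)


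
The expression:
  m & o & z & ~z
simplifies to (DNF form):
False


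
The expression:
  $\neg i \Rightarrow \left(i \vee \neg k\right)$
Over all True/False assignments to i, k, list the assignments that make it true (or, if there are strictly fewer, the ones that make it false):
is false only for:
  i=False, k=True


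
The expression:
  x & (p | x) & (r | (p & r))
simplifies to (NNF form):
r & x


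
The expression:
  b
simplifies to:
b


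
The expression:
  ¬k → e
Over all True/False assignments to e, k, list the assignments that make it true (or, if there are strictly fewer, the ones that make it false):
is false only for:
  e=False, k=False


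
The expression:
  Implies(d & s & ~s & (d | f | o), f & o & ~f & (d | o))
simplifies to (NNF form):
True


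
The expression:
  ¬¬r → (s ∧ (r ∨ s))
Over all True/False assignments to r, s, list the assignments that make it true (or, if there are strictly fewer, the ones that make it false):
is false only for:
  r=True, s=False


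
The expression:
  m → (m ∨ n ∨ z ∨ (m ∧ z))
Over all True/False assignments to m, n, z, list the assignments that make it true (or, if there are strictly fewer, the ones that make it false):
is always true.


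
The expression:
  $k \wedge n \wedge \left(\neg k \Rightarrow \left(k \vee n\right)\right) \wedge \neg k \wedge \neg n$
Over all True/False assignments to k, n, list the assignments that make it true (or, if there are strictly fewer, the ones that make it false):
is never true.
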